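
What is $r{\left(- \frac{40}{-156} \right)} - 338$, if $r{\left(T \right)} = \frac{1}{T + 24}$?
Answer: $- \frac{319709}{946} \approx -337.96$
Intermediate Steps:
$r{\left(T \right)} = \frac{1}{24 + T}$
$r{\left(- \frac{40}{-156} \right)} - 338 = \frac{1}{24 - \frac{40}{-156}} - 338 = \frac{1}{24 - - \frac{10}{39}} - 338 = \frac{1}{24 + \frac{10}{39}} - 338 = \frac{1}{\frac{946}{39}} - 338 = \frac{39}{946} - 338 = - \frac{319709}{946}$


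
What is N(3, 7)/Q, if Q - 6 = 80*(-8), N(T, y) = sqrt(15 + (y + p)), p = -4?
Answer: -3*sqrt(2)/634 ≈ -0.0066919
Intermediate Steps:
N(T, y) = sqrt(11 + y) (N(T, y) = sqrt(15 + (y - 4)) = sqrt(15 + (-4 + y)) = sqrt(11 + y))
Q = -634 (Q = 6 + 80*(-8) = 6 - 640 = -634)
N(3, 7)/Q = sqrt(11 + 7)/(-634) = sqrt(18)*(-1/634) = (3*sqrt(2))*(-1/634) = -3*sqrt(2)/634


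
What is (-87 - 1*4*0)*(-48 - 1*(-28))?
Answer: 1740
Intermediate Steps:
(-87 - 1*4*0)*(-48 - 1*(-28)) = (-87 - 4*0)*(-48 + 28) = (-87 + 0)*(-20) = -87*(-20) = 1740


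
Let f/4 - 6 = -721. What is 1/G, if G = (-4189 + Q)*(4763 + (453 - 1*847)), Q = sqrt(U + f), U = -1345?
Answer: -4189/76684364694 - 29*I*sqrt(5)/76684364694 ≈ -5.4627e-8 - 8.4562e-10*I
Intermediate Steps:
f = -2860 (f = 24 + 4*(-721) = 24 - 2884 = -2860)
Q = 29*I*sqrt(5) (Q = sqrt(-1345 - 2860) = sqrt(-4205) = 29*I*sqrt(5) ≈ 64.846*I)
G = -18301741 + 126701*I*sqrt(5) (G = (-4189 + 29*I*sqrt(5))*(4763 + (453 - 1*847)) = (-4189 + 29*I*sqrt(5))*(4763 + (453 - 847)) = (-4189 + 29*I*sqrt(5))*(4763 - 394) = (-4189 + 29*I*sqrt(5))*4369 = -18301741 + 126701*I*sqrt(5) ≈ -1.8302e+7 + 2.8331e+5*I)
1/G = 1/(-18301741 + 126701*I*sqrt(5))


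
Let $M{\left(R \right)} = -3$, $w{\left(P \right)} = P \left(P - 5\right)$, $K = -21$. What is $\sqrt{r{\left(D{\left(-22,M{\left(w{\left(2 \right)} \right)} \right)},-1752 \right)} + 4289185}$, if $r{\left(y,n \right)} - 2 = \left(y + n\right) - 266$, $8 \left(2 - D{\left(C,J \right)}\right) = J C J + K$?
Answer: $\frac{9 \sqrt{846854}}{4} \approx 2070.6$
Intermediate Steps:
$w{\left(P \right)} = P \left(-5 + P\right)$
$D{\left(C,J \right)} = \frac{37}{8} - \frac{C J^{2}}{8}$ ($D{\left(C,J \right)} = 2 - \frac{J C J - 21}{8} = 2 - \frac{C J J - 21}{8} = 2 - \frac{C J^{2} - 21}{8} = 2 - \frac{-21 + C J^{2}}{8} = 2 - \left(- \frac{21}{8} + \frac{C J^{2}}{8}\right) = \frac{37}{8} - \frac{C J^{2}}{8}$)
$r{\left(y,n \right)} = -264 + n + y$ ($r{\left(y,n \right)} = 2 - \left(266 - n - y\right) = 2 + \left(-266 + n + y\right) = -264 + n + y$)
$\sqrt{r{\left(D{\left(-22,M{\left(w{\left(2 \right)} \right)} \right)},-1752 \right)} + 4289185} = \sqrt{\left(-264 - 1752 - \left(- \frac{37}{8} - \frac{11 \left(-3\right)^{2}}{4}\right)\right) + 4289185} = \sqrt{\left(-264 - 1752 - \left(- \frac{37}{8} - \frac{99}{4}\right)\right) + 4289185} = \sqrt{\left(-264 - 1752 + \left(\frac{37}{8} + \frac{99}{4}\right)\right) + 4289185} = \sqrt{\left(-264 - 1752 + \frac{235}{8}\right) + 4289185} = \sqrt{- \frac{15893}{8} + 4289185} = \sqrt{\frac{34297587}{8}} = \frac{9 \sqrt{846854}}{4}$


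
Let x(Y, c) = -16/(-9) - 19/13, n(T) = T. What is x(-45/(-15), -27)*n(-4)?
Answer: -148/117 ≈ -1.2650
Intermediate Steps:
x(Y, c) = 37/117 (x(Y, c) = -16*(-1/9) - 19*1/13 = 16/9 - 19/13 = 37/117)
x(-45/(-15), -27)*n(-4) = (37/117)*(-4) = -148/117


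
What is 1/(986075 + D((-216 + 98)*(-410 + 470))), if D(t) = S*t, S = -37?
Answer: 1/1248035 ≈ 8.0126e-7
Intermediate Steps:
D(t) = -37*t
1/(986075 + D((-216 + 98)*(-410 + 470))) = 1/(986075 - 37*(-216 + 98)*(-410 + 470)) = 1/(986075 - (-4366)*60) = 1/(986075 - 37*(-7080)) = 1/(986075 + 261960) = 1/1248035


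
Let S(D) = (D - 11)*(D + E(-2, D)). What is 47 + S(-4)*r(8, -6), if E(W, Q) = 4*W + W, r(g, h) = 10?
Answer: 2147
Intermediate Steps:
E(W, Q) = 5*W
S(D) = (-11 + D)*(-10 + D) (S(D) = (D - 11)*(D + 5*(-2)) = (-11 + D)*(D - 10) = (-11 + D)*(-10 + D))
47 + S(-4)*r(8, -6) = 47 + (110 + (-4)**2 - 21*(-4))*10 = 47 + (110 + 16 + 84)*10 = 47 + 210*10 = 47 + 2100 = 2147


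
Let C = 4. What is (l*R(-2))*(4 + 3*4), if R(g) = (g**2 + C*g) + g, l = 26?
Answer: -2496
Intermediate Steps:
R(g) = g**2 + 5*g (R(g) = (g**2 + 4*g) + g = g**2 + 5*g)
(l*R(-2))*(4 + 3*4) = (26*(-2*(5 - 2)))*(4 + 3*4) = (26*(-2*3))*(4 + 12) = (26*(-6))*16 = -156*16 = -2496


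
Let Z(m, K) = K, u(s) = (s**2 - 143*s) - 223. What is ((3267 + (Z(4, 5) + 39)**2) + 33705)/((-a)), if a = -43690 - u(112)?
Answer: 38908/39995 ≈ 0.97282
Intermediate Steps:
u(s) = -223 + s**2 - 143*s
a = -39995 (a = -43690 - (-223 + 112**2 - 143*112) = -43690 - (-223 + 12544 - 16016) = -43690 - 1*(-3695) = -43690 + 3695 = -39995)
((3267 + (Z(4, 5) + 39)**2) + 33705)/((-a)) = ((3267 + (5 + 39)**2) + 33705)/((-1*(-39995))) = ((3267 + 44**2) + 33705)/39995 = ((3267 + 1936) + 33705)*(1/39995) = (5203 + 33705)*(1/39995) = 38908*(1/39995) = 38908/39995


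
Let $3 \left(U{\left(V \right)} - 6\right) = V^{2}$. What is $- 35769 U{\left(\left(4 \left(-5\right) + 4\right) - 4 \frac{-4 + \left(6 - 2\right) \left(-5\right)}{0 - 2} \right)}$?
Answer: $-49051222$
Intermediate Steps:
$U{\left(V \right)} = 6 + \frac{V^{2}}{3}$
$- 35769 U{\left(\left(4 \left(-5\right) + 4\right) - 4 \frac{-4 + \left(6 - 2\right) \left(-5\right)}{0 - 2} \right)} = - 35769 \left(6 + \frac{\left(\left(4 \left(-5\right) + 4\right) - 4 \frac{-4 + \left(6 - 2\right) \left(-5\right)}{0 - 2}\right)^{2}}{3}\right) = - 35769 \left(6 + \frac{\left(\left(-20 + 4\right) - 4 \frac{-4 + 4 \left(-5\right)}{-2}\right)^{2}}{3}\right) = - 35769 \left(6 + \frac{\left(-16 - 4 \left(-4 - 20\right) \left(- \frac{1}{2}\right)\right)^{2}}{3}\right) = - 35769 \left(6 + \frac{\left(-16 - 4 \left(\left(-24\right) \left(- \frac{1}{2}\right)\right)\right)^{2}}{3}\right) = - 35769 \left(6 + \frac{\left(-16 - 48\right)^{2}}{3}\right) = - 35769 \left(6 + \frac{\left(-64\right)^{2}}{3}\right) = - 35769 \left(6 + \frac{1}{3} \cdot 4096\right) = - 35769 \left(6 + \frac{4096}{3}\right) = \left(-35769\right) \frac{4114}{3} = -49051222$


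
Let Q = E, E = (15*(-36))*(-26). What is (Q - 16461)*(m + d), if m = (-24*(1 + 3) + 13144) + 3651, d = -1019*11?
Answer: -13291290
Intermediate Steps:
E = 14040 (E = -540*(-26) = 14040)
Q = 14040
d = -11209
m = 16699 (m = (-24*4 + 13144) + 3651 = (-96 + 13144) + 3651 = 13048 + 3651 = 16699)
(Q - 16461)*(m + d) = (14040 - 16461)*(16699 - 11209) = -2421*5490 = -13291290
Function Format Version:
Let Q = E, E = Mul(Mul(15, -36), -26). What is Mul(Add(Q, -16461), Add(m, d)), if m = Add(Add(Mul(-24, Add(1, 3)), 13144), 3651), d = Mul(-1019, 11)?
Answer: -13291290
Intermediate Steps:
E = 14040 (E = Mul(-540, -26) = 14040)
Q = 14040
d = -11209
m = 16699 (m = Add(Add(Mul(-24, 4), 13144), 3651) = Add(Add(-96, 13144), 3651) = Add(13048, 3651) = 16699)
Mul(Add(Q, -16461), Add(m, d)) = Mul(Add(14040, -16461), Add(16699, -11209)) = Mul(-2421, 5490) = -13291290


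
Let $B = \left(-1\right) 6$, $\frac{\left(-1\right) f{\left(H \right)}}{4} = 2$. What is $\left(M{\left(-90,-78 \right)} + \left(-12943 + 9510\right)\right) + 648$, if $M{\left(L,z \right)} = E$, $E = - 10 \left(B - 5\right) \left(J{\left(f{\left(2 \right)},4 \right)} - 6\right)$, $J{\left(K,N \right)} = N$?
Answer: $-3005$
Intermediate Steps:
$f{\left(H \right)} = -8$ ($f{\left(H \right)} = \left(-4\right) 2 = -8$)
$B = -6$
$E = -220$ ($E = - 10 \left(-6 - 5\right) \left(4 - 6\right) = - 10 \left(\left(-11\right) \left(-2\right)\right) = \left(-10\right) 22 = -220$)
$M{\left(L,z \right)} = -220$
$\left(M{\left(-90,-78 \right)} + \left(-12943 + 9510\right)\right) + 648 = \left(-220 + \left(-12943 + 9510\right)\right) + 648 = \left(-220 - 3433\right) + 648 = -3653 + 648 = -3005$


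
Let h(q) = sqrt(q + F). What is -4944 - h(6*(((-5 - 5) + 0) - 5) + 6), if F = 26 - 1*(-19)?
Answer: -4944 - I*sqrt(39) ≈ -4944.0 - 6.245*I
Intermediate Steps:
F = 45 (F = 26 + 19 = 45)
h(q) = sqrt(45 + q) (h(q) = sqrt(q + 45) = sqrt(45 + q))
-4944 - h(6*(((-5 - 5) + 0) - 5) + 6) = -4944 - sqrt(45 + (6*(((-5 - 5) + 0) - 5) + 6)) = -4944 - sqrt(45 + (6*((-10 + 0) - 5) + 6)) = -4944 - sqrt(45 + (6*(-10 - 5) + 6)) = -4944 - sqrt(45 + (6*(-15) + 6)) = -4944 - sqrt(45 + (-90 + 6)) = -4944 - sqrt(45 - 84) = -4944 - sqrt(-39) = -4944 - I*sqrt(39)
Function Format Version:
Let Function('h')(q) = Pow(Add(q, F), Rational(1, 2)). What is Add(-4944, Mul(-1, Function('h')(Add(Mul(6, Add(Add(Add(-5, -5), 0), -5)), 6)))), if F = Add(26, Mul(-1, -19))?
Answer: Add(-4944, Mul(-1, I, Pow(39, Rational(1, 2)))) ≈ Add(-4944.0, Mul(-6.2450, I))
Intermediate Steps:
F = 45 (F = Add(26, 19) = 45)
Function('h')(q) = Pow(Add(45, q), Rational(1, 2)) (Function('h')(q) = Pow(Add(q, 45), Rational(1, 2)) = Pow(Add(45, q), Rational(1, 2)))
Add(-4944, Mul(-1, Function('h')(Add(Mul(6, Add(Add(Add(-5, -5), 0), -5)), 6)))) = Add(-4944, Mul(-1, Pow(Add(45, Add(Mul(6, Add(Add(Add(-5, -5), 0), -5)), 6)), Rational(1, 2)))) = Add(-4944, Mul(-1, Pow(Add(45, Add(Mul(6, Add(Add(-10, 0), -5)), 6)), Rational(1, 2)))) = Add(-4944, Mul(-1, Pow(Add(45, Add(Mul(6, Add(-10, -5)), 6)), Rational(1, 2)))) = Add(-4944, Mul(-1, Pow(Add(45, Add(Mul(6, -15), 6)), Rational(1, 2)))) = Add(-4944, Mul(-1, Pow(Add(45, Add(-90, 6)), Rational(1, 2)))) = Add(-4944, Mul(-1, Pow(Add(45, -84), Rational(1, 2)))) = Add(-4944, Mul(-1, Pow(-39, Rational(1, 2)))) = Add(-4944, Mul(-1, Mul(I, Pow(39, Rational(1, 2))))) = Add(-4944, Mul(-1, I, Pow(39, Rational(1, 2))))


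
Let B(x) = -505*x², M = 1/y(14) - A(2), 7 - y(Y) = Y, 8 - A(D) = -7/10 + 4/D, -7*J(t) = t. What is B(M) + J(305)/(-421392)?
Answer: -2441286186593/103241040 ≈ -23646.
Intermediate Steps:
J(t) = -t/7
A(D) = 87/10 - 4/D (A(D) = 8 - (-7/10 + 4/D) = 8 + (7/10 - 4/D) = 87/10 - 4/D)
y(Y) = 7 - Y
M = -479/70 (M = 1/(7 - 1*14) - (87/10 - 4/2) = 1/(7 - 14) - (87/10 - 4*½) = 1/(-7) - (87/10 - 2) = -⅐ - 1*67/10 = -⅐ - 67/10 = -479/70 ≈ -6.8429)
B(M) + J(305)/(-421392) = -505*(-479/70)² - ⅐*305/(-421392) = -505*229441/4900 - 305/7*(-1/421392) = -23173541/980 + 305/2949744 = -2441286186593/103241040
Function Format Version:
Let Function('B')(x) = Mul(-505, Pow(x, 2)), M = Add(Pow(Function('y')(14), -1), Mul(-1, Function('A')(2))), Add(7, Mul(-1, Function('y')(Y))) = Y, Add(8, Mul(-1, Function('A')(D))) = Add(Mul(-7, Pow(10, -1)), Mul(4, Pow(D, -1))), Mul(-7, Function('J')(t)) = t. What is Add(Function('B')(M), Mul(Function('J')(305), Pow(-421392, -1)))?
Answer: Rational(-2441286186593, 103241040) ≈ -23646.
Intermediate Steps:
Function('J')(t) = Mul(Rational(-1, 7), t)
Function('A')(D) = Add(Rational(87, 10), Mul(-4, Pow(D, -1))) (Function('A')(D) = Add(8, Mul(-1, Add(Mul(-7, Pow(10, -1)), Mul(4, Pow(D, -1))))) = Add(8, Mul(-1, Add(Mul(-7, Rational(1, 10)), Mul(4, Pow(D, -1))))) = Add(8, Mul(-1, Add(Rational(-7, 10), Mul(4, Pow(D, -1))))) = Add(8, Add(Rational(7, 10), Mul(-4, Pow(D, -1)))) = Add(Rational(87, 10), Mul(-4, Pow(D, -1))))
Function('y')(Y) = Add(7, Mul(-1, Y))
M = Rational(-479, 70) (M = Add(Pow(Add(7, Mul(-1, 14)), -1), Mul(-1, Add(Rational(87, 10), Mul(-4, Pow(2, -1))))) = Add(Pow(Add(7, -14), -1), Mul(-1, Add(Rational(87, 10), Mul(-4, Rational(1, 2))))) = Add(Pow(-7, -1), Mul(-1, Add(Rational(87, 10), -2))) = Add(Rational(-1, 7), Mul(-1, Rational(67, 10))) = Add(Rational(-1, 7), Rational(-67, 10)) = Rational(-479, 70) ≈ -6.8429)
Add(Function('B')(M), Mul(Function('J')(305), Pow(-421392, -1))) = Add(Mul(-505, Pow(Rational(-479, 70), 2)), Mul(Mul(Rational(-1, 7), 305), Pow(-421392, -1))) = Add(Mul(-505, Rational(229441, 4900)), Mul(Rational(-305, 7), Rational(-1, 421392))) = Add(Rational(-23173541, 980), Rational(305, 2949744)) = Rational(-2441286186593, 103241040)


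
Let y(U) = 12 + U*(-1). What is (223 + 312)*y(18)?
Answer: -3210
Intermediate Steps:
y(U) = 12 - U
(223 + 312)*y(18) = (223 + 312)*(12 - 1*18) = 535*(12 - 18) = 535*(-6) = -3210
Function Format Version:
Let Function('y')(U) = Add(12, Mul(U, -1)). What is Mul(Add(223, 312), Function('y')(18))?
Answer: -3210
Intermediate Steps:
Function('y')(U) = Add(12, Mul(-1, U))
Mul(Add(223, 312), Function('y')(18)) = Mul(Add(223, 312), Add(12, Mul(-1, 18))) = Mul(535, Add(12, -18)) = Mul(535, -6) = -3210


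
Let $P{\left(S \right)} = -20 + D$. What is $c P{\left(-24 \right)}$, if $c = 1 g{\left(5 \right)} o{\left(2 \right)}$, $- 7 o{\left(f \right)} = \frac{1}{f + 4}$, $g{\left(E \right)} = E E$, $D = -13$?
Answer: $\frac{275}{14} \approx 19.643$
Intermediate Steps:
$P{\left(S \right)} = -33$ ($P{\left(S \right)} = -20 - 13 = -33$)
$g{\left(E \right)} = E^{2}$
$o{\left(f \right)} = - \frac{1}{7 \left(4 + f\right)}$ ($o{\left(f \right)} = - \frac{1}{7 \left(f + 4\right)} = - \frac{1}{7 \left(4 + f\right)}$)
$c = - \frac{25}{42}$ ($c = 1 \cdot 5^{2} \left(- \frac{1}{28 + 7 \cdot 2}\right) = 1 \cdot 25 \left(- \frac{1}{28 + 14}\right) = 25 \left(- \frac{1}{42}\right) = - \frac{25}{42} \approx -0.59524$)
$c P{\left(-24 \right)} = \left(- \frac{25}{42}\right) \left(-33\right) = \frac{275}{14}$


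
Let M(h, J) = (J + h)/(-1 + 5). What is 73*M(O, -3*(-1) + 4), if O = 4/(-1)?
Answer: 219/4 ≈ 54.750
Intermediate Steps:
O = -4 (O = 4*(-1) = -4)
M(h, J) = J/4 + h/4 (M(h, J) = (J + h)/4 = (J + h)*(¼) = J/4 + h/4)
73*M(O, -3*(-1) + 4) = 73*((-3*(-1) + 4)/4 + (¼)*(-4)) = 73*((3 + 4)/4 - 1) = 73*((¼)*7 - 1) = 73*(7/4 - 1) = 73*(¾) = 219/4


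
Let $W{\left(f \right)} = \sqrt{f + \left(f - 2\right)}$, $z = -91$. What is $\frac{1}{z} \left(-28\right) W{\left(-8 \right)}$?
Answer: $\frac{12 i \sqrt{2}}{13} \approx 1.3054 i$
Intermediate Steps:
$W{\left(f \right)} = \sqrt{-2 + 2 f}$ ($W{\left(f \right)} = \sqrt{f + \left(-2 + f\right)} = \sqrt{-2 + 2 f}$)
$\frac{1}{z} \left(-28\right) W{\left(-8 \right)} = \frac{1}{-91} \left(-28\right) \sqrt{-2 + 2 \left(-8\right)} = \left(- \frac{1}{91}\right) \left(-28\right) \sqrt{-2 - 16} = \frac{4 \sqrt{-18}}{13} = \frac{4 \cdot 3 i \sqrt{2}}{13} = \frac{12 i \sqrt{2}}{13}$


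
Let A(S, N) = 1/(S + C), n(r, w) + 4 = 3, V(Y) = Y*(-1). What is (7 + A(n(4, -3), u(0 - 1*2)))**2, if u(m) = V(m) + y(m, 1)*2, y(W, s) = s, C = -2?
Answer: 400/9 ≈ 44.444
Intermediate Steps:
V(Y) = -Y
n(r, w) = -1 (n(r, w) = -4 + 3 = -1)
u(m) = 2 - m (u(m) = -m + 1*2 = -m + 2 = 2 - m)
A(S, N) = 1/(-2 + S) (A(S, N) = 1/(S - 2) = 1/(-2 + S))
(7 + A(n(4, -3), u(0 - 1*2)))**2 = (7 + 1/(-2 - 1))**2 = (7 + 1/(-3))**2 = (7 - 1/3)**2 = (20/3)**2 = 400/9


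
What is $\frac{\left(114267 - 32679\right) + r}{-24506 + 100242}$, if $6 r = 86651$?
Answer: $\frac{576179}{454416} \approx 1.268$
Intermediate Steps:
$r = \frac{86651}{6}$ ($r = \frac{1}{6} \cdot 86651 = \frac{86651}{6} \approx 14442.0$)
$\frac{\left(114267 - 32679\right) + r}{-24506 + 100242} = \frac{\left(114267 - 32679\right) + \frac{86651}{6}}{-24506 + 100242} = \frac{\left(114267 - 32679\right) + \frac{86651}{6}}{75736} = \left(81588 + \frac{86651}{6}\right) \frac{1}{75736} = \frac{576179}{6} \cdot \frac{1}{75736} = \frac{576179}{454416}$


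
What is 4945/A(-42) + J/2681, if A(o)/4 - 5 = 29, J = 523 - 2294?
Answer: 1859527/52088 ≈ 35.700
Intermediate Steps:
J = -1771
A(o) = 136 (A(o) = 20 + 4*29 = 20 + 116 = 136)
4945/A(-42) + J/2681 = 4945/136 - 1771/2681 = 4945*(1/136) - 1771*1/2681 = 4945/136 - 253/383 = 1859527/52088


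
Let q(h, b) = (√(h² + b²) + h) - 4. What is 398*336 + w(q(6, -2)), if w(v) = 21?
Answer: 133749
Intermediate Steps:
q(h, b) = -4 + h + √(b² + h²) (q(h, b) = (√(b² + h²) + h) - 4 = (h + √(b² + h²)) - 4 = -4 + h + √(b² + h²))
398*336 + w(q(6, -2)) = 398*336 + 21 = 133728 + 21 = 133749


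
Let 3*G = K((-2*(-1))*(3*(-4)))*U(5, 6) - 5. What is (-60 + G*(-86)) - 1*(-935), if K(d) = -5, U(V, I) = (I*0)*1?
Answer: 3055/3 ≈ 1018.3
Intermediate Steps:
U(V, I) = 0 (U(V, I) = 0*1 = 0)
G = -5/3 (G = (-5*0 - 5)/3 = (0 - 5)/3 = (1/3)*(-5) = -5/3 ≈ -1.6667)
(-60 + G*(-86)) - 1*(-935) = (-60 - 5/3*(-86)) - 1*(-935) = (-60 + 430/3) + 935 = 250/3 + 935 = 3055/3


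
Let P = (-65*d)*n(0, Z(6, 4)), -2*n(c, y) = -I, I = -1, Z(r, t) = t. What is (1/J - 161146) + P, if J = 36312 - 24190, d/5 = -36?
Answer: -2024325511/12122 ≈ -1.6700e+5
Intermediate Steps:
d = -180 (d = 5*(-36) = -180)
n(c, y) = -½ (n(c, y) = -(-1)*(-1)/2 = -½*1 = -½)
J = 12122
P = -5850 (P = -65*(-180)*(-½) = 11700*(-½) = -5850)
(1/J - 161146) + P = (1/12122 - 161146) - 5850 = -1953411811/12122 - 5850 = -2024325511/12122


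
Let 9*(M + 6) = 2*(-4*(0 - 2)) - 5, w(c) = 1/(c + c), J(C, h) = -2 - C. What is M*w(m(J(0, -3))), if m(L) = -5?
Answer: 43/90 ≈ 0.47778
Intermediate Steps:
w(c) = 1/(2*c)
M = -43/9 (M = -6 + (2*(-4*(0 - 2)) - 5)/9 = -6 + (2*(-4*(-2)) - 5)/9 = -6 + (2*8 - 5)/9 = -6 + (16 - 5)/9 = -6 + (1/9)*11 = -6 + 11/9 = -43/9 ≈ -4.7778)
M*w(m(J(0, -3))) = -43/(18*(-5)) = -43*(-1)/(18*5) = -43/9*(-1/10) = 43/90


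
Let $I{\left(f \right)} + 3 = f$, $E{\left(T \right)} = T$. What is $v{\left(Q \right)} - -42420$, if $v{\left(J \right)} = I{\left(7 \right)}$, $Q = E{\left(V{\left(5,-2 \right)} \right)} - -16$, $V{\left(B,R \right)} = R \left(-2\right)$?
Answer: $42424$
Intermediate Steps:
$V{\left(B,R \right)} = - 2 R$
$I{\left(f \right)} = -3 + f$
$Q = 20$ ($Q = \left(-2\right) \left(-2\right) - -16 = 4 + 16 = 20$)
$v{\left(J \right)} = 4$ ($v{\left(J \right)} = -3 + 7 = 4$)
$v{\left(Q \right)} - -42420 = 4 - -42420 = 4 + 42420 = 42424$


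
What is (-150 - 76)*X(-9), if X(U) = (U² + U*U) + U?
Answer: -34578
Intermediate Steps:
X(U) = U + 2*U² (X(U) = (U² + U²) + U = 2*U² + U = U + 2*U²)
(-150 - 76)*X(-9) = (-150 - 76)*(-9*(1 + 2*(-9))) = -(-2034)*(1 - 18) = -(-2034)*(-17) = -226*153 = -34578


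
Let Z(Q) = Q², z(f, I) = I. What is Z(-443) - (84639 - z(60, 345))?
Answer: 111955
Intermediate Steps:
Z(-443) - (84639 - z(60, 345)) = (-443)² - (84639 - 1*345) = 196249 - (84639 - 345) = 196249 - 1*84294 = 196249 - 84294 = 111955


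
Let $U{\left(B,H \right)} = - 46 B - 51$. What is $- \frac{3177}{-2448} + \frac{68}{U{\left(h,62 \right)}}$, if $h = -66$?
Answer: $\frac{1072201}{811920} \approx 1.3206$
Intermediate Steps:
$U{\left(B,H \right)} = -51 - 46 B$
$- \frac{3177}{-2448} + \frac{68}{U{\left(h,62 \right)}} = - \frac{3177}{-2448} + \frac{68}{-51 - -3036} = \left(-3177\right) \left(- \frac{1}{2448}\right) + \frac{68}{-51 + 3036} = \frac{353}{272} + \frac{68}{2985} = \frac{1072201}{811920}$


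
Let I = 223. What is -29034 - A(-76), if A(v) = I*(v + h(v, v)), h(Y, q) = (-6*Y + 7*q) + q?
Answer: 21810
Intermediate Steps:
h(Y, q) = -6*Y + 8*q
A(v) = 669*v (A(v) = 223*(v + (-6*v + 8*v)) = 223*(v + 2*v) = 223*(3*v) = 669*v)
-29034 - A(-76) = -29034 - 669*(-76) = -29034 - 1*(-50844) = -29034 + 50844 = 21810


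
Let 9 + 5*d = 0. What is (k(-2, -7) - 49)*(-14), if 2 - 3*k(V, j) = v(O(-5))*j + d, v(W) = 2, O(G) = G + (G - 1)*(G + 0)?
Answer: 9044/15 ≈ 602.93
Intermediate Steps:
O(G) = G + G*(-1 + G) (O(G) = G + (-1 + G)*G = G + G*(-1 + G))
d = -9/5 (d = -9/5 + (⅕)*0 = -9/5 + 0 = -9/5 ≈ -1.8000)
k(V, j) = 19/15 - 2*j/3 (k(V, j) = ⅔ - (2*j - 9/5)/3 = ⅔ - (-9/5 + 2*j)/3 = ⅔ + (⅗ - 2*j/3) = 19/15 - 2*j/3)
(k(-2, -7) - 49)*(-14) = ((19/15 - ⅔*(-7)) - 49)*(-14) = ((19/15 + 14/3) - 49)*(-14) = (89/15 - 49)*(-14) = -646/15*(-14) = 9044/15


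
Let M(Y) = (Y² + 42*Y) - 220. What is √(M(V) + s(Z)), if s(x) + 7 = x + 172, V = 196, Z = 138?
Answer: √46731 ≈ 216.17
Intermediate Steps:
s(x) = 165 + x (s(x) = -7 + (x + 172) = -7 + (172 + x) = 165 + x)
M(Y) = -220 + Y² + 42*Y
√(M(V) + s(Z)) = √((-220 + 196² + 42*196) + (165 + 138)) = √((-220 + 38416 + 8232) + 303) = √(46428 + 303) = √46731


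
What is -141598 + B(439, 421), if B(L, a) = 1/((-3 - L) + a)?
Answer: -2973559/21 ≈ -1.4160e+5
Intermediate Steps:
B(L, a) = 1/(-3 + a - L)
-141598 + B(439, 421) = -141598 + 1/(-3 + 421 - 1*439) = -141598 + 1/(-3 + 421 - 439) = -141598 + 1/(-21) = -141598 - 1/21 = -2973559/21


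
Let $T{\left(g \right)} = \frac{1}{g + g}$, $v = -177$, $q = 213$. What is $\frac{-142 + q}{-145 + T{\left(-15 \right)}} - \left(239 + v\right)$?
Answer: $- \frac{271892}{4351} \approx -62.49$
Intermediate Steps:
$T{\left(g \right)} = \frac{1}{2 g}$
$\frac{-142 + q}{-145 + T{\left(-15 \right)}} - \left(239 + v\right) = \frac{-142 + 213}{-145 + \frac{1}{2 \left(-15\right)}} - \left(239 - 177\right) = \frac{71}{-145 + \frac{1}{2} \left(- \frac{1}{15}\right)} - 62 = \frac{71}{-145 - \frac{1}{30}} - 62 = \frac{71}{- \frac{4351}{30}} - 62 = 71 \left(- \frac{30}{4351}\right) - 62 = - \frac{2130}{4351} - 62 = - \frac{271892}{4351}$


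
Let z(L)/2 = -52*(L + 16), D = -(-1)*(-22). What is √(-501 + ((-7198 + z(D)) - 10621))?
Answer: 4*I*√1106 ≈ 133.03*I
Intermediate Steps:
D = -22 (D = -1*22 = -22)
z(L) = -1664 - 104*L (z(L) = 2*(-52*(L + 16)) = 2*(-52*(16 + L)) = 2*(-832 - 52*L) = -1664 - 104*L)
√(-501 + ((-7198 + z(D)) - 10621)) = √(-501 + ((-7198 + (-1664 - 104*(-22))) - 10621)) = √(-501 + ((-7198 + (-1664 + 2288)) - 10621)) = √(-501 + ((-7198 + 624) - 10621)) = √(-501 + (-6574 - 10621)) = √(-501 - 17195) = √(-17696) = 4*I*√1106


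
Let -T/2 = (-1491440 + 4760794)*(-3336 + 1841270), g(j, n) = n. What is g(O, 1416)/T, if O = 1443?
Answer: -177/1502214218659 ≈ -1.1783e-10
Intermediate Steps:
T = -12017713749272 (T = -2*(-1491440 + 4760794)*(-3336 + 1841270) = -6538708*1837934 = -2*6008856874636 = -12017713749272)
g(O, 1416)/T = 1416/(-12017713749272) = 1416*(-1/12017713749272) = -177/1502214218659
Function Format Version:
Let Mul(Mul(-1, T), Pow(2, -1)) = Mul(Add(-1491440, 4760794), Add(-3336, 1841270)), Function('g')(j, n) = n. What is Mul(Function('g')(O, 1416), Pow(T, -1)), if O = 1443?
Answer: Rational(-177, 1502214218659) ≈ -1.1783e-10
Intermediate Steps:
T = -12017713749272 (T = Mul(-2, Mul(Add(-1491440, 4760794), Add(-3336, 1841270))) = Mul(-2, Mul(3269354, 1837934)) = Mul(-2, 6008856874636) = -12017713749272)
Mul(Function('g')(O, 1416), Pow(T, -1)) = Mul(1416, Pow(-12017713749272, -1)) = Mul(1416, Rational(-1, 12017713749272)) = Rational(-177, 1502214218659)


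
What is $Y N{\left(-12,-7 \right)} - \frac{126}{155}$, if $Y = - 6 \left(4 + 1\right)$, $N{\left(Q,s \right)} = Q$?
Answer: $\frac{55674}{155} \approx 359.19$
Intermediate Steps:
$Y = -30$ ($Y = \left(-6\right) 5 = -30$)
$Y N{\left(-12,-7 \right)} - \frac{126}{155} = \left(-30\right) \left(-12\right) - \frac{126}{155} = 360 - \frac{126}{155} = \frac{55674}{155}$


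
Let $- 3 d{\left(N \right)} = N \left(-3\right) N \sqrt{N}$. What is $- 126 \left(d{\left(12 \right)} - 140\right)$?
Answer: $17640 - 36288 \sqrt{3} \approx -45213.0$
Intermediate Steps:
$d{\left(N \right)} = N^{\frac{5}{2}}$ ($d{\left(N \right)} = - \frac{N \left(-3\right) N \sqrt{N}}{3} = - \frac{- 3 N N \sqrt{N}}{3} = - \frac{- 3 N^{2} \sqrt{N}}{3} = - \frac{\left(-3\right) N^{\frac{5}{2}}}{3} = N^{\frac{5}{2}}$)
$- 126 \left(d{\left(12 \right)} - 140\right) = - 126 \left(12^{\frac{5}{2}} - 140\right) = - 126 \left(288 \sqrt{3} - 140\right) = - 126 \left(-140 + 288 \sqrt{3}\right) = 17640 - 36288 \sqrt{3}$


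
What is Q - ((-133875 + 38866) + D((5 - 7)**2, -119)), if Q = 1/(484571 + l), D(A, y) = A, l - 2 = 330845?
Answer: 77468787091/815418 ≈ 95005.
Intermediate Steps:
l = 330847 (l = 2 + 330845 = 330847)
Q = 1/815418 (Q = 1/(484571 + 330847) = 1/815418 ≈ 1.2264e-6)
Q - ((-133875 + 38866) + D((5 - 7)**2, -119)) = 1/815418 - ((-133875 + 38866) + (5 - 7)**2) = 1/815418 - (-95009 + (-2)**2) = 1/815418 - (-95009 + 4) = 1/815418 - 1*(-95005) = 1/815418 + 95005 = 77468787091/815418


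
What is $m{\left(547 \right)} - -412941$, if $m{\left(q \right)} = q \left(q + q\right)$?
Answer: $1011359$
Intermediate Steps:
$m{\left(q \right)} = 2 q^{2}$ ($m{\left(q \right)} = q 2 q = 2 q^{2}$)
$m{\left(547 \right)} - -412941 = 2 \cdot 547^{2} - -412941 = 2 \cdot 299209 + 412941 = 598418 + 412941 = 1011359$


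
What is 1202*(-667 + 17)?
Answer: -781300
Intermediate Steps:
1202*(-667 + 17) = 1202*(-650) = -781300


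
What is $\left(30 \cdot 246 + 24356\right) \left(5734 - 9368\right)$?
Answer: $-115328624$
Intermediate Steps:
$\left(30 \cdot 246 + 24356\right) \left(5734 - 9368\right) = \left(7380 + 24356\right) \left(-3634\right) = 31736 \left(-3634\right) = -115328624$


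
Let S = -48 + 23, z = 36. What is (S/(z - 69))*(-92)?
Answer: -2300/33 ≈ -69.697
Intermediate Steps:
S = -25
(S/(z - 69))*(-92) = -25/(36 - 69)*(-92) = -25/(-33)*(-92) = -25*(-1/33)*(-92) = (25/33)*(-92) = -2300/33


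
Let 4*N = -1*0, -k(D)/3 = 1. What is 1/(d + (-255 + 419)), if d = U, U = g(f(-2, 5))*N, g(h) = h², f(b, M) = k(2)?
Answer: 1/164 ≈ 0.0060976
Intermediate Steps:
k(D) = -3 (k(D) = -3*1 = -3)
f(b, M) = -3
N = 0 (N = (-1*0)/4 = (¼)*0 = 0)
U = 0 (U = (-3)²*0 = 9*0 = 0)
d = 0
1/(d + (-255 + 419)) = 1/(0 + (-255 + 419)) = 1/(0 + 164) = 1/164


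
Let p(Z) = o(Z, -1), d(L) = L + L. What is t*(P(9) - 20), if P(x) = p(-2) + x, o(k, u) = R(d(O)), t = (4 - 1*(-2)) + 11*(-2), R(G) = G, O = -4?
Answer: 304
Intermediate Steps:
d(L) = 2*L
t = -16 (t = (4 + 2) - 22 = 6 - 22 = -16)
o(k, u) = -8 (o(k, u) = 2*(-4) = -8)
p(Z) = -8
P(x) = -8 + x
t*(P(9) - 20) = -16*((-8 + 9) - 20) = -16*(1 - 20) = -16*(-19) = 304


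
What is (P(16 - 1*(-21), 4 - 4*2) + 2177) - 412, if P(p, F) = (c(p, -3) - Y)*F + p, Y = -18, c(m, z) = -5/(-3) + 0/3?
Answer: 5170/3 ≈ 1723.3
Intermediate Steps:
c(m, z) = 5/3 (c(m, z) = -5*(-1/3) + 0*(1/3) = 5/3 + 0 = 5/3)
P(p, F) = p + 59*F/3 (P(p, F) = (5/3 - 1*(-18))*F + p = (5/3 + 18)*F + p = 59*F/3 + p = p + 59*F/3)
(P(16 - 1*(-21), 4 - 4*2) + 2177) - 412 = (((16 - 1*(-21)) + 59*(4 - 4*2)/3) + 2177) - 412 = (((16 + 21) + 59*(4 - 8)/3) + 2177) - 412 = ((37 + (59/3)*(-4)) + 2177) - 412 = ((37 - 236/3) + 2177) - 412 = (-125/3 + 2177) - 412 = 6406/3 - 412 = 5170/3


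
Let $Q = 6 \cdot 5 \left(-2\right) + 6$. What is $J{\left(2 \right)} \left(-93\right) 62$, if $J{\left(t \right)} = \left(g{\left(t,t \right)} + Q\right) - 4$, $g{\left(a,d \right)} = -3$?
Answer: $351726$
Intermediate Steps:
$Q = -54$ ($Q = 30 \left(-2\right) + 6 = -60 + 6 = -54$)
$J{\left(t \right)} = -61$ ($J{\left(t \right)} = \left(-3 - 54\right) - 4 = -57 - 4 = -61$)
$J{\left(2 \right)} \left(-93\right) 62 = \left(-61\right) \left(-93\right) 62 = 5673 \cdot 62 = 351726$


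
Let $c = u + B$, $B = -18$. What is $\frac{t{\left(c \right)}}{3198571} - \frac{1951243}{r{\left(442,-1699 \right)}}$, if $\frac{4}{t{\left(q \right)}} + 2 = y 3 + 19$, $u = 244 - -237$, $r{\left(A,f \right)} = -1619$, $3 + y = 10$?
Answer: $\frac{118582596204545}{98391242531} \approx 1205.2$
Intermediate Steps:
$y = 7$ ($y = -3 + 10 = 7$)
$u = 481$ ($u = 244 + 237 = 481$)
$c = 463$ ($c = 481 - 18 = 463$)
$t{\left(q \right)} = \frac{2}{19}$ ($t{\left(q \right)} = \frac{4}{-2 + \left(7 \cdot 3 + 19\right)} = \frac{4}{-2 + \left(21 + 19\right)} = \frac{4}{-2 + 40} = \frac{4}{38} = 4 \cdot \frac{1}{38} = \frac{2}{19}$)
$\frac{t{\left(c \right)}}{3198571} - \frac{1951243}{r{\left(442,-1699 \right)}} = \frac{2}{19 \cdot 3198571} - \frac{1951243}{-1619} = \frac{2}{19} \cdot \frac{1}{3198571} - - \frac{1951243}{1619} = \frac{2}{60772849} + \frac{1951243}{1619} = \frac{118582596204545}{98391242531}$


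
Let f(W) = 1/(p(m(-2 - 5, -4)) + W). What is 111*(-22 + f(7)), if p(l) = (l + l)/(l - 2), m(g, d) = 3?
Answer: -31635/13 ≈ -2433.5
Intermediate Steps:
p(l) = 2*l/(-2 + l) (p(l) = (2*l)/(-2 + l) = 2*l/(-2 + l))
f(W) = 1/(6 + W) (f(W) = 1/(2*3/(-2 + 3) + W) = 1/(2*3/1 + W) = 1/(2*3*1 + W) = 1/(6 + W))
111*(-22 + f(7)) = 111*(-22 + 1/(6 + 7)) = 111*(-22 + 1/13) = 111*(-285/13) = -31635/13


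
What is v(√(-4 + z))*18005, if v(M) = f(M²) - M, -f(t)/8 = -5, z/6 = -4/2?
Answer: 720200 - 72020*I ≈ 7.202e+5 - 72020.0*I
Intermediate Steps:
z = -12 (z = 6*(-4/2) = 6*(-4*½) = 6*(-2) = -12)
f(t) = 40 (f(t) = -8*(-5) = 40)
v(M) = 40 - M
v(√(-4 + z))*18005 = (40 - √(-4 - 12))*18005 = (40 - √(-16))*18005 = (40 - 4*I)*18005 = 720200 - 72020*I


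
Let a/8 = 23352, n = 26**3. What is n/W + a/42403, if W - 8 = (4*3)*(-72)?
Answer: -73170079/4537121 ≈ -16.127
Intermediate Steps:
n = 17576
a = 186816 (a = 8*23352 = 186816)
W = -856 (W = 8 + (4*3)*(-72) = 8 + 12*(-72) = 8 - 864 = -856)
n/W + a/42403 = 17576/(-856) + 186816/42403 = 17576*(-1/856) + 186816*(1/42403) = -2197/107 + 186816/42403 = -73170079/4537121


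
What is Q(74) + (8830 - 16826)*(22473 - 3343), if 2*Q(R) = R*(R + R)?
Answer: -152958004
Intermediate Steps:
Q(R) = R² (Q(R) = (R*(R + R))/2 = (R*(2*R))/2 = (2*R²)/2 = R²)
Q(74) + (8830 - 16826)*(22473 - 3343) = 74² + (8830 - 16826)*(22473 - 3343) = 5476 - 7996*19130 = 5476 - 152963480 = -152958004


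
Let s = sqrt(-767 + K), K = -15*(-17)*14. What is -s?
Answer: -sqrt(2803) ≈ -52.943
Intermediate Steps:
K = 3570 (K = 255*14 = 3570)
s = sqrt(2803) (s = sqrt(-767 + 3570) = sqrt(2803) ≈ 52.943)
-s = -sqrt(2803)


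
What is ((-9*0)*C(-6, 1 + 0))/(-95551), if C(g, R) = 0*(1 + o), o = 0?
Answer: 0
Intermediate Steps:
C(g, R) = 0 (C(g, R) = 0*(1 + 0) = 0*1 = 0)
((-9*0)*C(-6, 1 + 0))/(-95551) = (-9*0*0)/(-95551) = (0*0)*(-1/95551) = 0*(-1/95551) = 0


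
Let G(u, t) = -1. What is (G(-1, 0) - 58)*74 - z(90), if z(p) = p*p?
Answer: -12466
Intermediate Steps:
z(p) = p²
(G(-1, 0) - 58)*74 - z(90) = (-1 - 58)*74 - 1*90² = -59*74 - 1*8100 = -4366 - 8100 = -12466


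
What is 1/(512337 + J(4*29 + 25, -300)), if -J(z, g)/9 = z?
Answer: 1/511068 ≈ 1.9567e-6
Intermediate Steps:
J(z, g) = -9*z
1/(512337 + J(4*29 + 25, -300)) = 1/(512337 - 9*(4*29 + 25)) = 1/(512337 - 9*(116 + 25)) = 1/(512337 - 9*141) = 1/(512337 - 1269) = 1/511068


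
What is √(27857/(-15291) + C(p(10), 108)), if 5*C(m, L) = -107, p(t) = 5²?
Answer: I*√15082209890/25485 ≈ 4.8189*I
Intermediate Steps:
p(t) = 25
C(m, L) = -107/5 (C(m, L) = (⅕)*(-107) = -107/5)
√(27857/(-15291) + C(p(10), 108)) = √(27857/(-15291) - 107/5) = √(27857*(-1/15291) - 107/5) = √(-27857/15291 - 107/5) = √(-1775422/76455) = I*√15082209890/25485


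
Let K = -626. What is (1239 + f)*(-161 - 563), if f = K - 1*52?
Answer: -406164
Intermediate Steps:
f = -678 (f = -626 - 1*52 = -626 - 52 = -678)
(1239 + f)*(-161 - 563) = (1239 - 678)*(-161 - 563) = 561*(-724) = -406164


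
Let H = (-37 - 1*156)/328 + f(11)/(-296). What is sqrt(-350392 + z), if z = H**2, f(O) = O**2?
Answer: I*sqrt(12901615470007)/6068 ≈ 591.94*I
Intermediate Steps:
H = -6051/6068 (H = (-37 - 1*156)/328 + 11**2/(-296) = (-37 - 156)*(1/328) + 121*(-1/296) = -193*1/328 - 121/296 = -193/328 - 121/296 = -6051/6068 ≈ -0.99720)
z = 36614601/36820624 (z = (-6051/6068)**2 = 36614601/36820624 ≈ 0.99440)
sqrt(-350392 + z) = sqrt(-350392 + 36614601/36820624) = sqrt(-12901615470007/36820624) = I*sqrt(12901615470007)/6068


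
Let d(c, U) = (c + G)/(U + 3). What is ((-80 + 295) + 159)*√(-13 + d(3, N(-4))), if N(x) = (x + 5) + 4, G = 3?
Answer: 1309*I ≈ 1309.0*I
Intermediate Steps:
N(x) = 9 + x (N(x) = (5 + x) + 4 = 9 + x)
d(c, U) = (3 + c)/(3 + U) (d(c, U) = (c + 3)/(U + 3) = (3 + c)/(3 + U))
((-80 + 295) + 159)*√(-13 + d(3, N(-4))) = ((-80 + 295) + 159)*√(-13 + (3 + 3)/(3 + (9 - 4))) = (215 + 159)*√(-13 + 6/(3 + 5)) = 374*√(-13 + 6/8) = 374*√(-13 + (⅛)*6) = 374*√(-13 + ¾) = 374*√(-49/4) = 374*(7*I/2) = 1309*I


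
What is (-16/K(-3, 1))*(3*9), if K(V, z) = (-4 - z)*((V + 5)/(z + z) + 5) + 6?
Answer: 18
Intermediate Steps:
K(V, z) = 6 + (-4 - z)*(5 + (5 + V)/(2*z)) (K(V, z) = (-4 - z)*((5 + V)/((2*z)) + 5) + 6 = (-4 - z)*((5 + V)*(1/(2*z)) + 5) + 6 = (-4 - z)*((5 + V)/(2*z) + 5) + 6 = (-4 - z)*(5 + (5 + V)/(2*z)) + 6 = 6 + (-4 - z)*(5 + (5 + V)/(2*z)))
(-16/K(-3, 1))*(3*9) = (-16*2/(-20 - 4*(-3) - 1*1*(33 - 3 + 10*1)))*(3*9) = -16*2/(-20 + 12 - 1*1*(33 - 3 + 10))*27 = -16*2/(-20 + 12 - 1*1*40)*27 = -16*2/(-20 + 12 - 40)*27 = -16/((1/2)*1*(-48))*27 = -16/(-24)*27 = -16*(-1/24)*27 = (2/3)*27 = 18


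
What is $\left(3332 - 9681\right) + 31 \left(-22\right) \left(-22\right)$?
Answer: $8655$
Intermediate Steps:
$\left(3332 - 9681\right) + 31 \left(-22\right) \left(-22\right) = -6349 - -15004 = -6349 + 15004 = 8655$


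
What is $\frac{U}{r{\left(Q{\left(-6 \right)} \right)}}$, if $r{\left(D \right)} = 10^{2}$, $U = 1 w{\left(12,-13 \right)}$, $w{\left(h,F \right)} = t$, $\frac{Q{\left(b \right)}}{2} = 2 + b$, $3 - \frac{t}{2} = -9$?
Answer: $\frac{6}{25} \approx 0.24$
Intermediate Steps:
$t = 24$ ($t = 6 - -18 = 6 + 18 = 24$)
$Q{\left(b \right)} = 4 + 2 b$ ($Q{\left(b \right)} = 2 \left(2 + b\right) = 4 + 2 b$)
$w{\left(h,F \right)} = 24$
$U = 24$ ($U = 1 \cdot 24 = 24$)
$r{\left(D \right)} = 100$
$\frac{U}{r{\left(Q{\left(-6 \right)} \right)}} = \frac{24}{100} = 24 \cdot \frac{1}{100} = \frac{6}{25}$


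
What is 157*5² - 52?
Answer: 3873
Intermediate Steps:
157*5² - 52 = 157*25 - 52 = 3925 - 52 = 3873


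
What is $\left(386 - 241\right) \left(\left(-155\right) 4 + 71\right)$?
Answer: $-79605$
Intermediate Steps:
$\left(386 - 241\right) \left(\left(-155\right) 4 + 71\right) = 145 \left(-620 + 71\right) = 145 \left(-549\right) = -79605$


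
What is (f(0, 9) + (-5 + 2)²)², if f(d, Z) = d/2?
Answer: 81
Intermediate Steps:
f(d, Z) = d/2 (f(d, Z) = d*(½) = d/2)
(f(0, 9) + (-5 + 2)²)² = ((½)*0 + (-5 + 2)²)² = (0 + (-3)²)² = (0 + 9)² = 9² = 81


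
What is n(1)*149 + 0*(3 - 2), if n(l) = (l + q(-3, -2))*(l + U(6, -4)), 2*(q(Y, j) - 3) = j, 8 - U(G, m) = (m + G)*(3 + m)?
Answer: 4917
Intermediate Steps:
U(G, m) = 8 - (3 + m)*(G + m) (U(G, m) = 8 - (m + G)*(3 + m) = 8 - (G + m)*(3 + m) = 8 - (3 + m)*(G + m))
q(Y, j) = 3 + j/2
n(l) = (2 + l)*(10 + l) (n(l) = (l + (3 + (½)*(-2)))*(l + (8 - 1*(-4)² - 3*6 - 3*(-4) - 1*6*(-4))) = (l + (3 - 1))*(l + (8 - 1*16 - 18 + 12 + 24)) = (l + 2)*(l + (8 - 16 - 18 + 12 + 24)) = (2 + l)*(l + 10) = (2 + l)*(10 + l))
n(1)*149 + 0*(3 - 2) = (20 + 1² + 12*1)*149 + 0*(3 - 2) = (20 + 1 + 12)*149 + 0*1 = 33*149 + 0 = 4917 + 0 = 4917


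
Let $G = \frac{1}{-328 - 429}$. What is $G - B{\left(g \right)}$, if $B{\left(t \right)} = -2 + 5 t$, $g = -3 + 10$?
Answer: $- \frac{24982}{757} \approx -33.001$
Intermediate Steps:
$g = 7$
$G = - \frac{1}{757}$ ($G = \frac{1}{-757} = - \frac{1}{757} \approx -0.001321$)
$G - B{\left(g \right)} = - \frac{1}{757} - \left(-2 + 5 \cdot 7\right) = - \frac{1}{757} - \left(-2 + 35\right) = - \frac{1}{757} - 33 = - \frac{24982}{757}$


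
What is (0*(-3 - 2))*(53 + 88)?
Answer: 0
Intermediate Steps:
(0*(-3 - 2))*(53 + 88) = (0*(-5))*141 = 0*141 = 0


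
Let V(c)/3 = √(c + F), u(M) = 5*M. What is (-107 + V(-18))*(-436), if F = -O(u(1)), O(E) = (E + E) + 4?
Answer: 46652 - 5232*I*√2 ≈ 46652.0 - 7399.2*I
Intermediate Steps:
O(E) = 4 + 2*E (O(E) = 2*E + 4 = 4 + 2*E)
F = -14 (F = -(4 + 2*(5*1)) = -(4 + 2*5) = -(4 + 10) = -1*14 = -14)
V(c) = 3*√(-14 + c) (V(c) = 3*√(c - 14) = 3*√(-14 + c))
(-107 + V(-18))*(-436) = (-107 + 3*√(-14 - 18))*(-436) = (-107 + 3*√(-32))*(-436) = (-107 + 3*(4*I*√2))*(-436) = (-107 + 12*I*√2)*(-436) = 46652 - 5232*I*√2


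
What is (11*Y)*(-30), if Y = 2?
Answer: -660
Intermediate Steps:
(11*Y)*(-30) = (11*2)*(-30) = 22*(-30) = -660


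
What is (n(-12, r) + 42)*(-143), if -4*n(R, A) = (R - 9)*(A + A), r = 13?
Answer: -51051/2 ≈ -25526.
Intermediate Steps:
n(R, A) = -A*(-9 + R)/2 (n(R, A) = -(R - 9)*(A + A)/4 = -(-9 + R)*2*A/4 = -A*(-9 + R)/2)
(n(-12, r) + 42)*(-143) = ((½)*13*(9 - 1*(-12)) + 42)*(-143) = ((½)*13*(9 + 12) + 42)*(-143) = ((½)*13*21 + 42)*(-143) = (273/2 + 42)*(-143) = (357/2)*(-143) = -51051/2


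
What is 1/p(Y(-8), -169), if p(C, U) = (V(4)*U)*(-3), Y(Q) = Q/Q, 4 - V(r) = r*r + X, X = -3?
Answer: -1/4563 ≈ -0.00021915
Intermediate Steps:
V(r) = 7 - r**2 (V(r) = 4 - (r*r - 3) = 4 - (r**2 - 3) = 4 - (-3 + r**2) = 4 + (3 - r**2) = 7 - r**2)
Y(Q) = 1
p(C, U) = 27*U (p(C, U) = ((7 - 1*4**2)*U)*(-3) = ((7 - 1*16)*U)*(-3) = ((7 - 16)*U)*(-3) = -9*U*(-3) = 27*U)
1/p(Y(-8), -169) = 1/(27*(-169)) = 1/(-4563) = -1/4563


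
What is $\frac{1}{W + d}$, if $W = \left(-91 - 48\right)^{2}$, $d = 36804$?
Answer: $\frac{1}{56125} \approx 1.7817 \cdot 10^{-5}$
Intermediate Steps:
$W = 19321$ ($W = \left(-139\right)^{2} = 19321$)
$\frac{1}{W + d} = \frac{1}{19321 + 36804} = \frac{1}{56125}$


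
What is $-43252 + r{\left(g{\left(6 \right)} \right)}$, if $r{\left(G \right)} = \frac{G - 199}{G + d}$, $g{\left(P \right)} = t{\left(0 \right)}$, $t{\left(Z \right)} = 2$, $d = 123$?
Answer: $- \frac{5406697}{125} \approx -43254.0$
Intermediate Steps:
$g{\left(P \right)} = 2$
$r{\left(G \right)} = \frac{-199 + G}{123 + G}$ ($r{\left(G \right)} = \frac{G - 199}{G + 123} = \frac{-199 + G}{123 + G}$)
$-43252 + r{\left(g{\left(6 \right)} \right)} = -43252 + \frac{-199 + 2}{123 + 2} = -43252 + \frac{1}{125} \left(-197\right) = -43252 - \frac{197}{125} = - \frac{5406697}{125}$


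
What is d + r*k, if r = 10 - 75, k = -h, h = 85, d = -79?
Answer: 5446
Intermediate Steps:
k = -85 (k = -1*85 = -85)
r = -65
d + r*k = -79 - 65*(-85) = -79 + 5525 = 5446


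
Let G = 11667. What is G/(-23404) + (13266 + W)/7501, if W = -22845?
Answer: -311701083/175553404 ≈ -1.7755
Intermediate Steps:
G/(-23404) + (13266 + W)/7501 = 11667/(-23404) + (13266 - 22845)/7501 = 11667*(-1/23404) - 9579*1/7501 = -11667/23404 - 9579/7501 = -311701083/175553404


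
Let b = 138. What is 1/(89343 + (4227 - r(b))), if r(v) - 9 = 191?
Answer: 1/93370 ≈ 1.0710e-5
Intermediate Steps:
r(v) = 200 (r(v) = 9 + 191 = 200)
1/(89343 + (4227 - r(b))) = 1/(89343 + (4227 - 1*200)) = 1/(89343 + (4227 - 200)) = 1/(89343 + 4027) = 1/93370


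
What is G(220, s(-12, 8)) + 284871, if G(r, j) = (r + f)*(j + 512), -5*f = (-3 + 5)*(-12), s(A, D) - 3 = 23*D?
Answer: 2210031/5 ≈ 4.4201e+5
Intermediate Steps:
s(A, D) = 3 + 23*D
f = 24/5 (f = -(-3 + 5)*(-12)/5 = -2*(-12)/5 = -⅕*(-24) = 24/5 ≈ 4.8000)
G(r, j) = (512 + j)*(24/5 + r) (G(r, j) = (r + 24/5)*(j + 512) = (24/5 + r)*(512 + j) = (512 + j)*(24/5 + r))
G(220, s(-12, 8)) + 284871 = (12288/5 + 512*220 + 24*(3 + 23*8)/5 + (3 + 23*8)*220) + 284871 = (12288/5 + 112640 + 24*(3 + 184)/5 + (3 + 184)*220) + 284871 = (12288/5 + 112640 + (24/5)*187 + 187*220) + 284871 = (12288/5 + 112640 + 4488/5 + 41140) + 284871 = 785676/5 + 284871 = 2210031/5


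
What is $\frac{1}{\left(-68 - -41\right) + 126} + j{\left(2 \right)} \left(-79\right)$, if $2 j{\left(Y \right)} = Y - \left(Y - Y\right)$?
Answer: $- \frac{7820}{99} \approx -78.99$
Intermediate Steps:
$j{\left(Y \right)} = \frac{Y}{2}$ ($j{\left(Y \right)} = \frac{Y - \left(Y - Y\right)}{2} = \frac{Y - 0}{2} = \frac{Y + 0}{2} = \frac{Y}{2}$)
$\frac{1}{\left(-68 - -41\right) + 126} + j{\left(2 \right)} \left(-79\right) = \frac{1}{\left(-68 - -41\right) + 126} + \frac{1}{2} \cdot 2 \left(-79\right) = \frac{1}{\left(-68 + 41\right) + 126} + 1 \left(-79\right) = \frac{1}{-27 + 126} - 79 = \frac{1}{99} - 79 = - \frac{7820}{99}$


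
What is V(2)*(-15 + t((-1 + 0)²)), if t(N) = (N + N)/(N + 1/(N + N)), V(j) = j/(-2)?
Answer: 41/3 ≈ 13.667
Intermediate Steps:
V(j) = -j/2 (V(j) = j*(-½) = -j/2)
t(N) = 2*N/(N + 1/(2*N)) (t(N) = (2*N)/(N + 1/(2*N)) = 2*N/(N + 1/(2*N)))
V(2)*(-15 + t((-1 + 0)²)) = (-½*2)*(-15 + 4*((-1 + 0)²)²/(1 + 2*((-1 + 0)²)²)) = -(-15 + 4*((-1)²)²/(1 + 2*((-1)²)²)) = -(-15 + 4*1²/(1 + 2*1²)) = -(-15 + 4*1/(1 + 2*1)) = -(-15 + 4*1/(1 + 2)) = -(-15 + 4*1/3) = -(-15 + 4*1*(⅓)) = -(-15 + 4/3) = -1*(-41/3) = 41/3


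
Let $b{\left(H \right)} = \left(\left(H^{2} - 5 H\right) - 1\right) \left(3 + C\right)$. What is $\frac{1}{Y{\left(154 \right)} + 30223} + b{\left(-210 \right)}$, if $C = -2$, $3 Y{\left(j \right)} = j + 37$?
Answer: $\frac{4102238143}{90860} \approx 45149.0$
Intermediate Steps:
$Y{\left(j \right)} = \frac{37}{3} + \frac{j}{3}$ ($Y{\left(j \right)} = \frac{j + 37}{3} = \frac{37 + j}{3} = \frac{37}{3} + \frac{j}{3}$)
$b{\left(H \right)} = -1 + H^{2} - 5 H$ ($b{\left(H \right)} = \left(\left(H^{2} - 5 H\right) - 1\right) \left(3 - 2\right) = \left(-1 + H^{2} - 5 H\right) 1 = -1 + H^{2} - 5 H$)
$\frac{1}{Y{\left(154 \right)} + 30223} + b{\left(-210 \right)} = \frac{1}{\left(\frac{37}{3} + \frac{1}{3} \cdot 154\right) + 30223} - \left(-1049 - 44100\right) = \frac{1}{\left(\frac{37}{3} + \frac{154}{3}\right) + 30223} + \left(-1 + 44100 + 1050\right) = \frac{1}{\frac{191}{3} + 30223} + 45149 = \frac{1}{\frac{90860}{3}} + 45149 = \frac{3}{90860} + 45149 = \frac{4102238143}{90860}$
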